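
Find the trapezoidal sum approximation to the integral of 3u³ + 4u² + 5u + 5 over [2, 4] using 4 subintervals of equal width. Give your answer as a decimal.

297.25

Δu = (4 − 2)/4 = 0.5.
f(2) = 55, f(2.5) = 89.375, f(3) = 137, f(3.5) = 200.125, f(4) = 281.
T_4 = (Δu/2)·[f(u_0) + 2f(u_1) + 2f(u_2) + 2f(u_3) + f(u_4)].
Sum = 297.25.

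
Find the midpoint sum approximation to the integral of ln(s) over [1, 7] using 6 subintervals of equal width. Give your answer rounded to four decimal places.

Δs = (7 − 1)/6 = 1.
Midpoints: 1.5, 2.5, 3.5, 4.5, 5.5, 6.5.
f(1.5) ≈ 0.4055, f(2.5) ≈ 0.9163, f(3.5) ≈ 1.2528, f(4.5) ≈ 1.5041, f(5.5) ≈ 1.7047, f(6.5) ≈ 1.8718.
Sum = Δs · [f(1.5) + f(2.5) + f(3.5) + ...].
Sum ≈ 7.6551.

7.6551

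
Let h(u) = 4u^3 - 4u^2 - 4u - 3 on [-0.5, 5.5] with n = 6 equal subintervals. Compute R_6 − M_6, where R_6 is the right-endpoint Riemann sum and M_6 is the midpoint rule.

R_6 = 902.
M_6 = 602.
R_6 − M_6 = 300.

300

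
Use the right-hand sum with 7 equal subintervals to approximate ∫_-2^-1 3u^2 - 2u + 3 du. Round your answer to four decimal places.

12.2245

Δu = (-1 − (-2))/7 = 1/7.
Right endpoints: -13/7, -12/7, -11/7, -10/7, -9/7, -8/7, -1.
f(-13/7) = 836/49, f(-12/7) = 747/49, f(-11/7) = 664/49, f(-10/7) = 587/49, f(-9/7) = 516/49, f(-8/7) = 451/49, f(-1) = 8.
Sum = Δu · [f(-13/7) + f(-12/7) + f(-11/7) + ...].
Sum ≈ 12.2245.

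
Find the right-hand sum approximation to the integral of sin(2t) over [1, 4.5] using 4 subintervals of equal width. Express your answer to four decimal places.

Δt = (4.5 − 1)/4 = 0.875.
Right endpoints: 1.875, 2.75, 3.625, 4.5.
f(1.875) ≈ -0.5716, f(2.75) ≈ -0.7055, f(3.625) ≈ 0.8231, f(4.5) ≈ 0.4121.
Sum = Δt · [f(1.875) + f(2.75) + f(3.625) + f(4.5)].
Sum ≈ -0.0367.

-0.0367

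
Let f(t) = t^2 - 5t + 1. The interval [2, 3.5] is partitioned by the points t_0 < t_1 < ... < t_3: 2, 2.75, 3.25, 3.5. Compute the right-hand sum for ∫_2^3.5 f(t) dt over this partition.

Subinterval widths: 0.75, 0.5, 0.25.
Right endpoints: 2.75, 3.25, 3.5.
f(2.75) = -5.1875, f(3.25) = -4.6875, f(3.5) = -4.25.
Sum = Σ Δt_i · f(t_i).
Sum = -7.296875.

-7.296875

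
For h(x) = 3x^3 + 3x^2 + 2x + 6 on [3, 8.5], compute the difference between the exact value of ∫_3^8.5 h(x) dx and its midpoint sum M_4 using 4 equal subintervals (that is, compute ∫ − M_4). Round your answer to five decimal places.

Exact integral: ∫_3^8.5 h(x) dx = 4537.671875.
M_4 ≈ 4490.2290039.
Error ≈ 4537.671875 − 4490.2290039 ≈ 47.44287.

47.44287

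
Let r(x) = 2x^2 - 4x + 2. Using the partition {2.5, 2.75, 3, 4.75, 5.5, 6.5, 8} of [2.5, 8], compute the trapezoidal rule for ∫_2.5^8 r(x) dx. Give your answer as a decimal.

Subinterval widths: 0.25, 0.25, 1.75, 0.75, 1, 1.5.
r(2.5) = 4.5, r(2.75) = 6.125, r(3) = 8, r(4.75) = 28.125, r(5.5) = 40.5, r(6.5) = 60.5, r(8) = 98.
On each subinterval the trapezoid contributes (Δx_i/2)·[r(x_{i-1}) + r(x_i)].
Sum = 229.8125.

229.8125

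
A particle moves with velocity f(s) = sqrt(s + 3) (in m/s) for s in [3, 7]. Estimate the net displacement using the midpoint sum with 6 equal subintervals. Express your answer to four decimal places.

11.2847

Δs = (7 − 3)/6 = 2/3.
Midpoints: 10/3, 4, 14/3, 16/3, 6, 20/3.
f(10/3) ≈ 2.5166, f(4) ≈ 2.6458, f(14/3) ≈ 2.7689, f(16/3) ≈ 2.8868, f(6) ≈ 3.0000, f(20/3) ≈ 3.1091.
Sum = Δs · [f(10/3) + f(4) + f(14/3) + ...].
Sum ≈ 11.2847.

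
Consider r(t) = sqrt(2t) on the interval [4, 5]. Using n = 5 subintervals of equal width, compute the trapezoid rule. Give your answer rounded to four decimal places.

Δt = (5 − 4)/5 = 0.2.
r(4) ≈ 2.8284, r(4.2) ≈ 2.8983, r(4.4) ≈ 2.9665, r(4.6) ≈ 3.0332, r(4.8) ≈ 3.0984, r(5) ≈ 3.1623.
T_5 = (Δt/2)·[r(t_0) + 2r(t_1) + ... + 2r(t_{4}) + r(t_5)].
Sum ≈ 2.9983.

2.9983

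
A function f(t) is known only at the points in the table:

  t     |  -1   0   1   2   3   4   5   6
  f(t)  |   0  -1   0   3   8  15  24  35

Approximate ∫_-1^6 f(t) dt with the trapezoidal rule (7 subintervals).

Δt = 1.
T_7 = (1/2)·[0 + 2·(-1) + 2·0 + 2·3 + 2·8 + 2·15 + 2·24 + 35] = 66.5.

66.5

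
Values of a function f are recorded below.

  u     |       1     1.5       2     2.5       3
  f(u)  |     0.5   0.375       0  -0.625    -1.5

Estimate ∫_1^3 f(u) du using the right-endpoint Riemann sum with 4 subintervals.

-0.875

Δu = 0.5.
Sum = 0.5·[0.375 + 0 + (-0.625) + (-1.5)] = -0.875.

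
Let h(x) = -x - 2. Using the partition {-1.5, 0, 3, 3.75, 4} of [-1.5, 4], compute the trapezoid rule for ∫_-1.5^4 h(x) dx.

-17.875

Subinterval widths: 1.5, 3, 0.75, 0.25.
h(-1.5) = -0.5, h(0) = -2, h(3) = -5, h(3.75) = -5.75, h(4) = -6.
On each subinterval the trapezoid contributes (Δx_i/2)·[h(x_{i-1}) + h(x_i)].
Sum = -17.875.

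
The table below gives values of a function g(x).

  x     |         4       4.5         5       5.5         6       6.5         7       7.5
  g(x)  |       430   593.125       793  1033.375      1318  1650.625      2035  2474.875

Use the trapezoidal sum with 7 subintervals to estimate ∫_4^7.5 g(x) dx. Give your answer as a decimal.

Δx = 0.5.
T_7 = (0.5/2)·[430 + 2·593.125 + 2·793 + 2·1033.375 + 2·1318 + 2·1650.625 + 2·2035 + 2474.875] = 4437.78125.

4437.78125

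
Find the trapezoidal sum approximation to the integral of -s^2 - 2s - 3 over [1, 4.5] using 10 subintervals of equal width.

-59.863125

Δs = (4.5 − 1)/10 = 0.35.
f(1) = -6, f(1.35) = -7.5225, f(1.7) = -9.29, f(2.05) = -11.3025, f(2.4) = -13.56, f(2.75) = -16.0625, f(3.1) = -18.81, f(3.45) = -21.8025, f(3.8) = -25.04, f(4.15) = -28.5225, f(4.5) = -32.25.
T_10 = (Δs/2)·[f(s_0) + 2f(s_1) + ... + 2f(s_{9}) + f(s_10)].
Sum = -59.863125.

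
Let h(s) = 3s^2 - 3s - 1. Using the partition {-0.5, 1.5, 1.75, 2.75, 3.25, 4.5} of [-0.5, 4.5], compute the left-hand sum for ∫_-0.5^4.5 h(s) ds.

38.640625

Subinterval widths: 2, 0.25, 1, 0.5, 1.25.
Left endpoints: -0.5, 1.5, 1.75, 2.75, 3.25.
h(-0.5) = 1.25, h(1.5) = 1.25, h(1.75) = 2.9375, h(2.75) = 13.4375, h(3.25) = 20.9375.
Sum = Σ Δs_i · h(s_i).
Sum = 38.640625.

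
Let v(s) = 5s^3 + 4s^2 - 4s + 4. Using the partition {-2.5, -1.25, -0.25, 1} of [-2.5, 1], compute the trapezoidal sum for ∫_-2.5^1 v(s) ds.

Subinterval widths: 1.25, 1, 1.25.
v(-2.5) = -39.125, v(-1.25) = 5.484375, v(-0.25) = 5.171875, v(1) = 9.
On each subinterval the trapezoid contributes (Δs_i/2)·[v(s_{i-1}) + v(s_i)].
Sum = -6.83984375.

-6.83984375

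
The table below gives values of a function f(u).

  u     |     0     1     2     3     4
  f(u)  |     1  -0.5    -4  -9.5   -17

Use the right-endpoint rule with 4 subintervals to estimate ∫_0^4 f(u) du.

-31

Δu = 1.
Sum = 1·[(-0.5) + (-4) + (-9.5) + (-17)] = -31.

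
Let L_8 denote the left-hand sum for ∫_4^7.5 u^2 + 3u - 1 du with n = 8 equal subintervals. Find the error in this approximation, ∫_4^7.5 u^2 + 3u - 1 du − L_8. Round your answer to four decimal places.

10.9899

Exact integral: ∫_4^7.5 f(u) du ≈ 176.166667.
L_8 ≈ 165.176758.
Error ≈ 176.166667 − 165.176758 ≈ 10.9899.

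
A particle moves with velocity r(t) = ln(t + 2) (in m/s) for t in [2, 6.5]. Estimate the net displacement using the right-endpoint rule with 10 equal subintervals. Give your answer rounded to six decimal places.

8.312752

Δt = (6.5 − 2)/10 = 0.45.
Right endpoints: 2.45, 2.9, 3.35, 3.8, 4.25, 4.7, 5.15, 5.6, 6.05, 6.5.
r(2.45) ≈ 1.492904, r(2.9) ≈ 1.589235, r(3.35) ≈ 1.677097, r(3.8) ≈ 1.757858, r(4.25) ≈ 1.832581, r(4.7) ≈ 1.902108, r(5.15) ≈ 1.967112, r(5.6) ≈ 2.028148, r(6.05) ≈ 2.085672, r(6.5) ≈ 2.140066.
Sum = Δt · [r(2.45) + r(2.9) + r(3.35) + ...].
Sum ≈ 8.312752.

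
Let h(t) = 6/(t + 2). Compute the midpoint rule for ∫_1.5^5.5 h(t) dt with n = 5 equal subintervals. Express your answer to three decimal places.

Δt = (5.5 − 1.5)/5 = 0.8.
Midpoints: 1.9, 2.7, 3.5, 4.3, 5.1.
h(1.9) = 20/13, h(2.7) = 60/47, h(3.5) = 12/11, h(4.3) = 20/21, h(5.1) = 60/71.
Sum = Δt · [h(1.9) + h(2.7) + h(3.5) + h(4.3) + h(5.1)].
Sum ≈ 4.563.

4.563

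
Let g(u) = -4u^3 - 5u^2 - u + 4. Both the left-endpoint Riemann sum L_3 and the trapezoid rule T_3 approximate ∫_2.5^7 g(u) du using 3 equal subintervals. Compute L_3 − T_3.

L_3 = -1869.75.
T_3 = -3015.5625.
L_3 − T_3 = 1145.8125.

1145.8125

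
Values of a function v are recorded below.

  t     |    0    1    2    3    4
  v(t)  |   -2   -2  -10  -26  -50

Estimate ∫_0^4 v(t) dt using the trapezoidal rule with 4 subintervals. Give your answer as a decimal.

Δt = 1.
T_4 = (1/2)·[(-2) + 2·(-2) + 2·(-10) + 2·(-26) + (-50)] = -64.

-64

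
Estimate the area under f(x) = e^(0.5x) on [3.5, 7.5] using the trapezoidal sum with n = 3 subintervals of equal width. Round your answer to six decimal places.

76.236439

Δx = (7.5 − 3.5)/3 = 4/3.
f(3.5) ≈ 5.754603, f(29/6) ≈ 11.208436, f(37/6) ≈ 21.831051, f(7.5) ≈ 42.521082.
T_3 = (Δx/2)·[f(x_0) + 2f(x_1) + 2f(x_2) + f(x_3)].
Sum ≈ 76.236439.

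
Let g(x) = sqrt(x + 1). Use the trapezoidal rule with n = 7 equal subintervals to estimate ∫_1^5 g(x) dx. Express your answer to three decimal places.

Δx = (5 − 1)/7 = 4/7.
g(1) ≈ 1.414, g(11/7) ≈ 1.604, g(15/7) ≈ 1.773, g(19/7) ≈ 1.927, g(23/7) ≈ 2.070, g(27/7) ≈ 2.204, g(31/7) ≈ 2.330, g(5) ≈ 2.449.
T_7 = (Δx/2)·[g(x_0) + 2g(x_1) + ... + 2g(x_{6}) + g(x_7)].
Sum ≈ 7.908.

7.908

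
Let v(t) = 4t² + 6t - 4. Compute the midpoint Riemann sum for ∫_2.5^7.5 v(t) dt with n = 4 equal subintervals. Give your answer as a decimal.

669.0625

Δt = (7.5 − 2.5)/4 = 1.25.
Midpoints: 3.125, 4.375, 5.625, 6.875.
v(3.125) = 53.8125, v(4.375) = 98.8125, v(5.625) = 156.3125, v(6.875) = 226.3125.
Sum = Δt · [v(3.125) + v(4.375) + v(5.625) + v(6.875)].
Sum = 669.0625.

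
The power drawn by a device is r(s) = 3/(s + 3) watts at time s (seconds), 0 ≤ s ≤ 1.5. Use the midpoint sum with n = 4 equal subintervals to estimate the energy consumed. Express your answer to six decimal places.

1.215315

Δs = (1.5 − 0)/4 = 0.375.
Midpoints: 0.1875, 0.5625, 0.9375, 1.3125.
r(0.1875) = 16/17, r(0.5625) = 16/19, r(0.9375) = 16/21, r(1.3125) = 16/23.
Sum = Δs · [r(0.1875) + r(0.5625) + r(0.9375) + r(1.3125)].
Sum ≈ 1.215315.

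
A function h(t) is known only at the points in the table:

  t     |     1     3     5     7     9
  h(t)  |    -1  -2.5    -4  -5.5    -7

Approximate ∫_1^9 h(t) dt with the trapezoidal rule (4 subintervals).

-32

Δt = 2.
T_4 = (2/2)·[(-1) + 2·(-2.5) + 2·(-4) + 2·(-5.5) + (-7)] = -32.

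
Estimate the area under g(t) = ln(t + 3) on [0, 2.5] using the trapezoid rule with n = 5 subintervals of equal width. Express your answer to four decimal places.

Δt = (2.5 − 0)/5 = 0.5.
g(0) ≈ 1.0986, g(0.5) ≈ 1.2528, g(1) ≈ 1.3863, g(1.5) ≈ 1.5041, g(2) ≈ 1.6094, g(2.5) ≈ 1.7047.
T_5 = (Δt/2)·[g(t_0) + 2g(t_1) + ... + 2g(t_{4}) + g(t_5)].
Sum ≈ 3.5771.

3.5771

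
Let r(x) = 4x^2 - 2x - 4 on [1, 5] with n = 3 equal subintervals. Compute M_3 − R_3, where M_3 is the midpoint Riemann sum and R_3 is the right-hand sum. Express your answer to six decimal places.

M_3 ≈ 122.96296296.
R_3 ≈ 188.74074074.
M_3 − R_3 ≈ -65.777778.

-65.777778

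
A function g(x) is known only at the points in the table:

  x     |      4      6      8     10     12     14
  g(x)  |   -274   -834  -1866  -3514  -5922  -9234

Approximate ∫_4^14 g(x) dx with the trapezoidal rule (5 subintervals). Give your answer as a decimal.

Δx = 2.
T_5 = (2/2)·[(-274) + 2·(-834) + 2·(-1866) + 2·(-3514) + 2·(-5922) + (-9234)] = -33780.

-33780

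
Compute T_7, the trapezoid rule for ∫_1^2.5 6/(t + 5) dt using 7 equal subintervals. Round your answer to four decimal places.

1.3391

Δt = (2.5 − 1)/7 = 3/14.
f(1) = 1, f(17/14) = 28/29, f(10/7) = 14/15, f(23/14) = 28/31, f(13/7) = 0.875, f(29/14) = 28/33, f(16/7) = 14/17, f(2.5) = 0.8.
T_7 = (Δt/2)·[f(t_0) + 2f(t_1) + ... + 2f(t_{6}) + f(t_7)].
Sum ≈ 1.3391.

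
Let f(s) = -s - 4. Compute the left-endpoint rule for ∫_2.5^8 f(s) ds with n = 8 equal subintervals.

Δs = (8 − 2.5)/8 = 0.6875.
Left endpoints: 2.5, 3.1875, 3.875, 4.5625, 5.25, 5.9375, 6.625, 7.3125.
f(2.5) = -6.5, f(3.1875) = -7.1875, f(3.875) = -7.875, f(4.5625) = -8.5625, f(5.25) = -9.25, f(5.9375) = -9.9375, f(6.625) = -10.625, f(7.3125) = -11.3125.
Sum = Δs · [f(2.5) + f(3.1875) + f(3.875) + ...].
Sum = -48.984375.

-48.984375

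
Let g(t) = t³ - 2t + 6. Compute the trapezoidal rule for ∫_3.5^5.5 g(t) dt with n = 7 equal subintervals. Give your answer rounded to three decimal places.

Δt = (5.5 − 3.5)/7 = 2/7.
g(3.5) = 41.875, g(53/14) = 144565/2744, g(57/14) = 179313/2744, g(61/14) = 219533/2744, g(65/14) = 265609/2744, g(69/14) = 317925/2744, g(73/14) = 376865/2744, g(5.5) = 161.375.
T_7 = (Δt/2)·[g(t_0) + 2g(t_1) + ... + 2g(t_{6}) + g(t_7)].
Sum ≈ 185.617.

185.617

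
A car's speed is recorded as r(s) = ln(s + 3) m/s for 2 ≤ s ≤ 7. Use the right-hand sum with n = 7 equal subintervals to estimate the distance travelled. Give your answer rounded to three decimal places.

Δs = (7 − 2)/7 = 5/7.
Right endpoints: 19/7, 24/7, 29/7, 34/7, 39/7, 44/7, 7.
r(19/7) ≈ 1.743, r(24/7) ≈ 1.861, r(29/7) ≈ 1.966, r(34/7) ≈ 2.061, r(39/7) ≈ 2.148, r(44/7) ≈ 2.228, r(7) ≈ 2.303.
Sum = Δs · [r(19/7) + r(24/7) + r(29/7) + ...].
Sum ≈ 10.222.

10.222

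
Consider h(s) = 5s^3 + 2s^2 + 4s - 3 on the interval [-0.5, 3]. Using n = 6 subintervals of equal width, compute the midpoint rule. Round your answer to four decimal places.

Δs = (3 − (-0.5))/6 = 7/12.
Midpoints: -5/24, 0.375, 23/24, 37/24, 2.125, 65/24.
h(-5/24) = -52417/13824, h(0.375) = -489/512, h(23/24) = 97747/13824, h(37/24) = 362753/13824, h(2.125) = 32005/512, h(65/24) = 1684213/13824.
Sum = Δs · [h(-5/24) + h(0.375) + h(23/24) + ...].
Sum ≈ 124.1958.

124.1958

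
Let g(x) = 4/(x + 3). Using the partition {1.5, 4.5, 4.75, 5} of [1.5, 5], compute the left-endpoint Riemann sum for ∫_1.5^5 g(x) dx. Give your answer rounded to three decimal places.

2.929

Subinterval widths: 3, 0.25, 0.25.
Left endpoints: 1.5, 4.5, 4.75.
g(1.5) = 8/9, g(4.5) = 8/15, g(4.75) = 16/31.
Sum = Σ Δx_i · g(x_i).
Sum ≈ 2.929.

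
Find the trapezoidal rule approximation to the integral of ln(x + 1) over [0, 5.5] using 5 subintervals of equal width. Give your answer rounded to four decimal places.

Δx = (5.5 − 0)/5 = 1.1.
f(0) ≈ 0.0000, f(1.1) ≈ 0.7419, f(2.2) ≈ 1.1632, f(3.3) ≈ 1.4586, f(4.4) ≈ 1.6864, f(5.5) ≈ 1.8718.
T_5 = (Δx/2)·[f(x_0) + 2f(x_1) + ... + 2f(x_{4}) + f(x_5)].
Sum ≈ 6.5846.

6.5846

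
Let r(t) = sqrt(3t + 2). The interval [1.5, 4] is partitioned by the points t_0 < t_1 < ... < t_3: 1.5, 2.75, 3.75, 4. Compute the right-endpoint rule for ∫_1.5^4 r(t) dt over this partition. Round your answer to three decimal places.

8.577

Subinterval widths: 1.25, 1, 0.25.
Right endpoints: 2.75, 3.75, 4.
r(2.75) ≈ 3.202, r(3.75) ≈ 3.640, r(4) ≈ 3.742.
Sum = Σ Δt_i · r(t_i).
Sum ≈ 8.577.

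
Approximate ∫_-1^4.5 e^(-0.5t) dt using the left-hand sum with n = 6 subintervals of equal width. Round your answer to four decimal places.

Δt = (4.5 − (-1))/6 = 11/12.
Left endpoints: -1, -1/12, 5/6, 1.75, 8/3, 43/12.
f(-1) ≈ 1.6487, f(-1/12) ≈ 1.0425, f(5/6) ≈ 0.6592, f(1.75) ≈ 0.4169, f(8/3) ≈ 0.2636, f(43/12) ≈ 0.1667.
Sum = Δt · [f(-1) + f(-1/12) + f(5/6) + ...].
Sum ≈ 3.8478.

3.8478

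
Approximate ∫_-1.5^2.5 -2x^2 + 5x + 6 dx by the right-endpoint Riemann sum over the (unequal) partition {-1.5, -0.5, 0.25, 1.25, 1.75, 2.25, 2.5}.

Subinterval widths: 1, 0.75, 1, 0.5, 0.5, 0.25.
Right endpoints: -0.5, 0.25, 1.25, 1.75, 2.25, 2.5.
f(-0.5) = 3, f(0.25) = 7.125, f(1.25) = 9.125, f(1.75) = 8.625, f(2.25) = 7.125, f(2.5) = 6.
Sum = Σ Δx_i · f(x_i).
Sum = 26.84375.

26.84375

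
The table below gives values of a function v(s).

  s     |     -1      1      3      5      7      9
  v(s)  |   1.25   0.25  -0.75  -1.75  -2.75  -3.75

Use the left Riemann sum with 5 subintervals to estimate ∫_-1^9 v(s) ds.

Δs = 2.
Sum = 2·[1.25 + 0.25 + (-0.75) + (-1.75) + (-2.75)] = -7.5.

-7.5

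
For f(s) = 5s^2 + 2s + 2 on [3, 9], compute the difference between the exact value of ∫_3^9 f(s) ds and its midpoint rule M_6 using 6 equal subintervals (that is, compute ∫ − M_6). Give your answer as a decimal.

2.5

Exact integral: ∫_3^9 f(s) ds = 1254.
M_6 = 1251.5.
Error = 1254 − 1251.5 = 2.5.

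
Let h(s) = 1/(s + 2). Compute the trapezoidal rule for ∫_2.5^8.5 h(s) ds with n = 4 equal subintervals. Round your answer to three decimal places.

0.855

Δs = (8.5 − 2.5)/4 = 1.5.
h(2.5) = 2/9, h(4) = 1/6, h(5.5) = 2/15, h(7) = 1/9, h(8.5) = 2/21.
T_4 = (Δs/2)·[h(s_0) + 2h(s_1) + 2h(s_2) + 2h(s_3) + h(s_4)].
Sum ≈ 0.855.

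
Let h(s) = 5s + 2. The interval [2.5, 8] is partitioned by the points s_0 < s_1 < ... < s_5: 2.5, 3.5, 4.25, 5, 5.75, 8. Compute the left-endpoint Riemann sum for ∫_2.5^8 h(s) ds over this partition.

Subinterval widths: 1, 0.75, 0.75, 0.75, 2.25.
Left endpoints: 2.5, 3.5, 4.25, 5, 5.75.
h(2.5) = 14.5, h(3.5) = 19.5, h(4.25) = 23.25, h(5) = 27, h(5.75) = 30.75.
Sum = Σ Δs_i · h(s_i).
Sum = 136.

136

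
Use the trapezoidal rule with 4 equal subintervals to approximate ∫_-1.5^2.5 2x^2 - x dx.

Δx = (2.5 − (-1.5))/4 = 1.
f(-1.5) = 6, f(-0.5) = 1, f(0.5) = 0, f(1.5) = 3, f(2.5) = 10.
T_4 = (Δx/2)·[f(x_0) + 2f(x_1) + 2f(x_2) + 2f(x_3) + f(x_4)].
Sum = 12.

12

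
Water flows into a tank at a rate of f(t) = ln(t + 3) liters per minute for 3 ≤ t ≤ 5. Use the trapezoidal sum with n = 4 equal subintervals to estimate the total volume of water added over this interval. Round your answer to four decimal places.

Δt = (5 − 3)/4 = 0.5.
f(3) ≈ 1.7918, f(3.5) ≈ 1.8718, f(4) ≈ 1.9459, f(4.5) ≈ 2.0149, f(5) ≈ 2.0794.
T_4 = (Δt/2)·[f(t_0) + 2f(t_1) + 2f(t_2) + 2f(t_3) + f(t_4)].
Sum ≈ 3.8841.

3.8841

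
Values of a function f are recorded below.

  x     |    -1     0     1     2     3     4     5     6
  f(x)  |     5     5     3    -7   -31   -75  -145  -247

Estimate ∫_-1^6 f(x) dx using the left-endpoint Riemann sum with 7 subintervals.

-245

Δx = 1.
Sum = 1·[5 + 5 + 3 + (-7) + (-31) + (-75) + (-145)] = -245.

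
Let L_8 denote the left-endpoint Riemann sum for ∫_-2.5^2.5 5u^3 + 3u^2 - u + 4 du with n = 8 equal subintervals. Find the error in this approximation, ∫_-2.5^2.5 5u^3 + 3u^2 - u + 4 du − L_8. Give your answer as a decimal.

Exact integral: ∫_-2.5^2.5 f(u) du = 51.25.
L_8 = 4.9609375.
Error = 51.25 − 4.9609375 = 46.2890625.

46.2890625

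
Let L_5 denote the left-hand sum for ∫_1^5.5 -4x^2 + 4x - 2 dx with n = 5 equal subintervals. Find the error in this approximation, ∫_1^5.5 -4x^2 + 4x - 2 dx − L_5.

-42.12

Exact integral: ∫_1^5.5 f(x) dx = -171.
L_5 = -128.88.
Error = -171 − (-128.88) = -42.12.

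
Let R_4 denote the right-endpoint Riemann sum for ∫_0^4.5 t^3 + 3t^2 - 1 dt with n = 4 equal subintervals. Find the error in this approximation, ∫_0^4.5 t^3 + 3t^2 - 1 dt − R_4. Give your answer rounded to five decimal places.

-94.68457

Exact integral: ∫_0^4.5 f(t) dt = 189.140625.
R_4 ≈ 283.8251953.
Error ≈ 189.140625 − 283.8251953 ≈ -94.68457.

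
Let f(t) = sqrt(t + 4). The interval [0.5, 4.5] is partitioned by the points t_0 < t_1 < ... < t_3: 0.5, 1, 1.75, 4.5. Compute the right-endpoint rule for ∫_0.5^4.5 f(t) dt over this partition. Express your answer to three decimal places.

10.934

Subinterval widths: 0.5, 0.75, 2.75.
Right endpoints: 1, 1.75, 4.5.
f(1) ≈ 2.236, f(1.75) ≈ 2.398, f(4.5) ≈ 2.915.
Sum = Σ Δt_i · f(t_i).
Sum ≈ 10.934.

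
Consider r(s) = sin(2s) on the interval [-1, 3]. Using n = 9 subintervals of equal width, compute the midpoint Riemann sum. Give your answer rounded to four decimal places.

Δs = (3 − (-1))/9 = 4/9.
Midpoints: -7/9, -1/3, 1/9, 5/9, 1, 13/9, 17/9, 7/3, 25/9.
r(-7/9) ≈ -0.9999, r(-1/3) ≈ -0.6184, r(1/9) ≈ 0.2204, r(5/9) ≈ 0.8962, r(1) ≈ 0.9093, r(13/9) ≈ 0.2500, r(17/9) ≈ -0.5941, r(7/3) ≈ -0.9990, r(25/9) ≈ -0.6651.
Sum = Δs · [r(-7/9) + r(-1/3) + r(1/9) + ...].
Sum ≈ -0.7113.

-0.7113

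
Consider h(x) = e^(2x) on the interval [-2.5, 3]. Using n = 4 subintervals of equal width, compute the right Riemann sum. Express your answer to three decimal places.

592.588

Δx = (3 − (-2.5))/4 = 1.375.
Right endpoints: -1.125, 0.25, 1.625, 3.
h(-1.125) ≈ 0.105, h(0.25) ≈ 1.649, h(1.625) ≈ 25.790, h(3) ≈ 403.429.
Sum = Δx · [h(-1.125) + h(0.25) + h(1.625) + h(3)].
Sum ≈ 592.588.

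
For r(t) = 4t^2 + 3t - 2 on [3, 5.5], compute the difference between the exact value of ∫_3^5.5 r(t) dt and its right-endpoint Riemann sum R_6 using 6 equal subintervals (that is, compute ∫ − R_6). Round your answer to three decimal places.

-19.560

Exact integral: ∫_3^5.5 r(t) dt ≈ 212.70833.
R_6 ≈ 232.26852.
Error ≈ 212.70833 − 232.26852 ≈ -19.560.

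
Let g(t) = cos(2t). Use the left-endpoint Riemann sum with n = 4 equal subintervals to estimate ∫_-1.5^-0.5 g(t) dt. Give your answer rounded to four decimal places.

Δt = (-0.5 − (-1.5))/4 = 0.25.
Left endpoints: -1.5, -1.25, -1, -0.75.
g(-1.5) ≈ -0.9900, g(-1.25) ≈ -0.8011, g(-1) ≈ -0.4161, g(-0.75) ≈ 0.0707.
Sum = Δt · [g(-1.5) + g(-1.25) + g(-1) + g(-0.75)].
Sum ≈ -0.5341.

-0.5341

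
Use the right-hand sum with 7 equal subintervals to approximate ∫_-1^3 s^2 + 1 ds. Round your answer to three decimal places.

15.837

Δs = (3 − (-1))/7 = 4/7.
Right endpoints: -3/7, 1/7, 5/7, 9/7, 13/7, 17/7, 3.
f(-3/7) = 58/49, f(1/7) = 50/49, f(5/7) = 74/49, f(9/7) = 130/49, f(13/7) = 218/49, f(17/7) = 338/49, f(3) = 10.
Sum = Δs · [f(-3/7) + f(1/7) + f(5/7) + ...].
Sum ≈ 15.837.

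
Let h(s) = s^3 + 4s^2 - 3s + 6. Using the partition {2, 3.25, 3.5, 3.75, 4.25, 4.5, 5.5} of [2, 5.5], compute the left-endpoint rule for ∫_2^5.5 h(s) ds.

322.109375

Subinterval widths: 1.25, 0.25, 0.25, 0.5, 0.25, 1.
Left endpoints: 2, 3.25, 3.5, 3.75, 4.25, 4.5.
h(2) = 24, h(3.25) = 72.828125, h(3.5) = 87.375, h(3.75) = 103.734375, h(4.25) = 142.265625, h(4.5) = 164.625.
Sum = Σ Δs_i · h(s_i).
Sum = 322.109375.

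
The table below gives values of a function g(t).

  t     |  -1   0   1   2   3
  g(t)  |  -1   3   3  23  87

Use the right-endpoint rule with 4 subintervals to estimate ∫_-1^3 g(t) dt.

Δt = 1.
Sum = 1·[3 + 3 + 23 + 87] = 116.

116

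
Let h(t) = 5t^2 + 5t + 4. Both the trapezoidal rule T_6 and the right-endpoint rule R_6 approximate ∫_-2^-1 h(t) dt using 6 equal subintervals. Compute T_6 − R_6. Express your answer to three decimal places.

T_6 ≈ 8.18981.
R_6 ≈ 7.35648.
T_6 − R_6 ≈ 0.833.

0.833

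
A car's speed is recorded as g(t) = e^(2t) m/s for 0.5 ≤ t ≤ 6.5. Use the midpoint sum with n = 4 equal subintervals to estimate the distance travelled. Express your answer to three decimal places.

Δt = (6.5 − 0.5)/4 = 1.5.
Midpoints: 1.25, 2.75, 4.25, 5.75.
g(1.25) ≈ 12.182, g(2.75) ≈ 244.692, g(4.25) ≈ 4914.769, g(5.75) ≈ 98715.771.
Sum = Δt · [g(1.25) + g(2.75) + g(4.25) + g(5.75)].
Sum ≈ 155831.121.

155831.121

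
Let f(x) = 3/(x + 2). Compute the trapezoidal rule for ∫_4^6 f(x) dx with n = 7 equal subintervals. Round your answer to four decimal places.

Δx = (6 − 4)/7 = 2/7.
f(4) = 0.5, f(30/7) = 21/44, f(32/7) = 21/46, f(34/7) = 0.4375, f(36/7) = 0.42, f(38/7) = 21/52, f(40/7) = 7/18, f(6) = 0.375.
T_7 = (Δx/2)·[f(x_0) + 2f(x_1) + ... + 2f(x_{6}) + f(x_7)].
Sum ≈ 0.8633.

0.8633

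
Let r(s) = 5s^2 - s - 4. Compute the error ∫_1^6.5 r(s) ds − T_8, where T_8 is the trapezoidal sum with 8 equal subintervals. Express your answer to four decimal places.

Exact integral: ∫_1^6.5 r(s) ds ≈ 413.416667.
T_8 ≈ 415.583008.
Error ≈ 413.416667 − 415.583008 ≈ -2.1663.

-2.1663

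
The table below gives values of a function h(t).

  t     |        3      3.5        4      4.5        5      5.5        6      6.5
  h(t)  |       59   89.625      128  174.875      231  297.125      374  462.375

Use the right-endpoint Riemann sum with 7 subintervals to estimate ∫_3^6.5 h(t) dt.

878.5

Δt = 0.5.
Sum = 0.5·[89.625 + 128 + 174.875 + 231 + 297.125 + 374 + 462.375] = 878.5.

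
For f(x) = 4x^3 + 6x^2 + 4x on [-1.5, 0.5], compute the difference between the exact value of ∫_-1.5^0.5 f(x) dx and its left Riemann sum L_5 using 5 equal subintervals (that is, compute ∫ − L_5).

2

Exact integral: ∫_-1.5^0.5 f(x) dx = -2.
L_5 = -4.
Error = -2 − (-4) = 2.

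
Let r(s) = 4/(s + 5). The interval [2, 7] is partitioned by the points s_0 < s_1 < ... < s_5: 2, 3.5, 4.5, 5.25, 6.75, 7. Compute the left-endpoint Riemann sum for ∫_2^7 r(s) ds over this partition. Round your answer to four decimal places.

2.3140

Subinterval widths: 1.5, 1, 0.75, 1.5, 0.25.
Left endpoints: 2, 3.5, 4.5, 5.25, 6.75.
r(2) = 4/7, r(3.5) = 8/17, r(4.5) = 8/19, r(5.25) = 16/41, r(6.75) = 16/47.
Sum = Σ Δs_i · r(s_i).
Sum ≈ 2.3140.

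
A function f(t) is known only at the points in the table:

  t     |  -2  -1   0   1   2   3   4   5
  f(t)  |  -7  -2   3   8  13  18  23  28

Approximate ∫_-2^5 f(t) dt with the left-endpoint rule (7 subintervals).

Δt = 1.
Sum = 1·[(-7) + (-2) + 3 + 8 + 13 + 18 + 23] = 56.

56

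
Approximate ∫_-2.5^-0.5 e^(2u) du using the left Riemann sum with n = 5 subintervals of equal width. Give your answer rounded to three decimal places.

Δu = (-0.5 − (-2.5))/5 = 0.4.
Left endpoints: -2.5, -2.1, -1.7, -1.3, -0.9.
f(-2.5) ≈ 0.007, f(-2.1) ≈ 0.015, f(-1.7) ≈ 0.033, f(-1.3) ≈ 0.074, f(-0.9) ≈ 0.165.
Sum = Δu · [f(-2.5) + f(-2.1) + f(-1.7) + f(-1.3) + f(-0.9)].
Sum ≈ 0.118.

0.118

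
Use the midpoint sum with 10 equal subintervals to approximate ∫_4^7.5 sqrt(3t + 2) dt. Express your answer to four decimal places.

15.3084

Δt = (7.5 − 4)/10 = 0.35.
Midpoints: 4.175, 4.525, 4.875, 5.225, 5.575, 5.925, 6.275, 6.625, 6.975, 7.325.
f(4.175) ≈ 3.8112, f(4.525) ≈ 3.9465, f(4.875) ≈ 4.0774, f(5.225) ≈ 4.2042, f(5.575) ≈ 4.3272, f(5.925) ≈ 4.4469, f(6.275) ≈ 4.5634, f(6.625) ≈ 4.6771, f(6.975) ≈ 4.7880, f(7.325) ≈ 4.8964.
Sum = Δt · [f(4.175) + f(4.525) + f(4.875) + ...].
Sum ≈ 15.3084.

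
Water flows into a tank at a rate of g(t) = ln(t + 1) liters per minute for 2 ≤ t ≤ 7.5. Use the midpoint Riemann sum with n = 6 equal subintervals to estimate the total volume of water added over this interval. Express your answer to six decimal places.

Δt = (7.5 − 2)/6 = 11/12.
Midpoints: 59/24, 3.375, 103/24, 125/24, 6.125, 169/24.
g(59/24) ≈ 1.240787, g(3.375) ≈ 1.475907, g(103/24) ≈ 1.666133, g(125/24) ≈ 1.825892, g(6.125) ≈ 1.963610, g(169/24) ≈ 2.084636.
Sum = Δt · [g(59/24) + g(3.375) + g(103/24) + ...].
Sum ≈ 9.402218.

9.402218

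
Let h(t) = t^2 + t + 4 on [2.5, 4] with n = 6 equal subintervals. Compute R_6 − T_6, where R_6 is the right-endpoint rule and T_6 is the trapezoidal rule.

R_6 = 28.421875.
T_6 = 27.015625.
R_6 − T_6 = 1.40625.

1.40625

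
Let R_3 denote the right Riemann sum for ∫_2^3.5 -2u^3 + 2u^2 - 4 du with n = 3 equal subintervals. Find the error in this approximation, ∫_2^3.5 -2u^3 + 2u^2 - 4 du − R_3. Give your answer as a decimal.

14.21875

Exact integral: ∫_2^3.5 f(u) du = -49.78125.
R_3 = -64.
Error = -49.78125 − (-64) = 14.21875.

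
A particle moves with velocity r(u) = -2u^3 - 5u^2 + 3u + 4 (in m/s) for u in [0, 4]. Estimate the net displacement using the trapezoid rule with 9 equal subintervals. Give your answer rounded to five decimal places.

-196.90535

Δu = (4 − 0)/9 = 4/9.
r(0) = 4, r(4/9) = 3040/729, r(8/9) = 956/729, r(4/3) = -152/27, r(16/9) = -12908/729, r(20/9) = -26224/729, r(8/3) = -1660/27, r(28/9) = -69464/729, r(32/9) = -100924/729, r(4) = -192.
T_9 = (Δu/2)·[r(u_0) + 2r(u_1) + ... + 2r(u_{8}) + r(u_9)].
Sum ≈ -196.90535.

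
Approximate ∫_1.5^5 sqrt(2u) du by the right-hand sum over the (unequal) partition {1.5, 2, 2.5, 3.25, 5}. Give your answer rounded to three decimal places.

Subinterval widths: 0.5, 0.5, 0.75, 1.75.
Right endpoints: 2, 2.5, 3.25, 5.
f(2) ≈ 2.000, f(2.5) ≈ 2.236, f(3.25) ≈ 2.550, f(5) ≈ 3.162.
Sum = Σ Δu_i · f(u_i).
Sum ≈ 9.564.

9.564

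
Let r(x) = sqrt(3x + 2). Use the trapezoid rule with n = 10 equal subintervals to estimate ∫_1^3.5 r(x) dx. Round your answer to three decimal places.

Δx = (3.5 − 1)/10 = 0.25.
r(1) ≈ 2.236, r(1.25) ≈ 2.398, r(1.5) ≈ 2.550, r(1.75) ≈ 2.693, r(2) ≈ 2.828, r(2.25) ≈ 2.958, r(2.5) ≈ 3.082, r(2.75) ≈ 3.202, r(3) ≈ 3.317, r(3.25) ≈ 3.428, r(3.5) ≈ 3.536.
T_10 = (Δx/2)·[r(x_0) + 2r(x_1) + ... + 2r(x_{9}) + r(x_10)].
Sum ≈ 7.335.

7.335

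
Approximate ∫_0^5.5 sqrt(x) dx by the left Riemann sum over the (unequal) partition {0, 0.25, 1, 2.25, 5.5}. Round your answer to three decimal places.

Subinterval widths: 0.25, 0.75, 1.25, 3.25.
Left endpoints: 0, 0.25, 1, 2.25.
f(0) ≈ 0.000, f(0.25) ≈ 0.500, f(1) ≈ 1.000, f(2.25) ≈ 1.500.
Sum = Σ Δx_i · f(x_i).
Sum ≈ 6.500.

6.500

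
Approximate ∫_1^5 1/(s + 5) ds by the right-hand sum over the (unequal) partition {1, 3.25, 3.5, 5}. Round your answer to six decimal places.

0.452139

Subinterval widths: 2.25, 0.25, 1.5.
Right endpoints: 3.25, 3.5, 5.
f(3.25) = 4/33, f(3.5) = 2/17, f(5) = 0.1.
Sum = Σ Δs_i · f(s_i).
Sum ≈ 0.452139.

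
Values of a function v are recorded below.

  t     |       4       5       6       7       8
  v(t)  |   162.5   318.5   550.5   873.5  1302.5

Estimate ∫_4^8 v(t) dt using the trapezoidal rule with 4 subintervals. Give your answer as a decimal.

2475

Δt = 1.
T_4 = (1/2)·[162.5 + 2·318.5 + 2·550.5 + 2·873.5 + 1302.5] = 2475.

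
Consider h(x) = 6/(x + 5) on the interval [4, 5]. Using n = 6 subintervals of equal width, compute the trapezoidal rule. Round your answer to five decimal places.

Δx = (5 − 4)/6 = 1/6.
h(4) = 2/3, h(25/6) = 36/55, h(13/3) = 9/14, h(4.5) = 12/19, h(14/3) = 18/29, h(29/6) = 36/59, h(5) = 0.6.
T_6 = (Δx/2)·[h(x_0) + 2h(x_1) + ... + 2h(x_{5}) + h(x_6)].
Sum ≈ 0.63220.

0.63220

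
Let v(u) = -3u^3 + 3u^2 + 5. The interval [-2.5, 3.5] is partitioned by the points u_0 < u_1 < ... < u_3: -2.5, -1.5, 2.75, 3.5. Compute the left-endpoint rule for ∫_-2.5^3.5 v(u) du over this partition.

137.56640625

Subinterval widths: 1, 4.25, 0.75.
Left endpoints: -2.5, -1.5, 2.75.
v(-2.5) = 70.625, v(-1.5) = 21.875, v(2.75) = -34.703125.
Sum = Σ Δu_i · v(u_i).
Sum = 137.56640625.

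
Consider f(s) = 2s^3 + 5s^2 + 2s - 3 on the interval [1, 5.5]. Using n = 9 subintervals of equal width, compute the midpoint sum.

746.109375

Δs = (5.5 − 1)/9 = 0.5.
Midpoints: 1.25, 1.75, 2.25, 2.75, 3.25, 3.75, 4.25, 4.75, 5.25.
f(1.25) = 11.21875, f(1.75) = 26.53125, f(2.25) = 49.59375, f(2.75) = 81.90625, f(3.25) = 124.96875, f(3.75) = 180.28125, f(4.25) = 249.34375, f(4.75) = 333.65625, f(5.25) = 434.71875.
Sum = Δs · [f(1.25) + f(1.75) + f(2.25) + ...].
Sum = 746.109375.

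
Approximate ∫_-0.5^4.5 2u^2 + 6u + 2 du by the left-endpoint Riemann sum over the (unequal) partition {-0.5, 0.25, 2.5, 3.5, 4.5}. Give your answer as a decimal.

84.78125

Subinterval widths: 0.75, 2.25, 1, 1.
Left endpoints: -0.5, 0.25, 2.5, 3.5.
f(-0.5) = -0.5, f(0.25) = 3.625, f(2.5) = 29.5, f(3.5) = 47.5.
Sum = Σ Δu_i · f(u_i).
Sum = 84.78125.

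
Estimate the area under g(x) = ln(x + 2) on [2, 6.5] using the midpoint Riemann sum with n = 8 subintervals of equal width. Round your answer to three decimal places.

Δx = (6.5 − 2)/8 = 0.5625.
Midpoints: 2.28125, 2.84375, 3.40625, 3.96875, 4.53125, 5.09375, 5.65625, 6.21875.
g(2.28125) ≈ 1.454, g(2.84375) ≈ 1.578, g(3.40625) ≈ 1.688, g(3.96875) ≈ 1.787, g(4.53125) ≈ 1.877, g(5.09375) ≈ 1.959, g(5.65625) ≈ 2.036, g(6.21875) ≈ 2.106.
Sum = Δx · [g(2.28125) + g(2.84375) + g(3.40625) + ...].
Sum ≈ 8.147.

8.147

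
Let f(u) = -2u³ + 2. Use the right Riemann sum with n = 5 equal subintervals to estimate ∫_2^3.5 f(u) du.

Δu = (3.5 − 2)/5 = 0.3.
Right endpoints: 2.3, 2.6, 2.9, 3.2, 3.5.
f(2.3) = -22.334, f(2.6) = -33.152, f(2.9) = -46.778, f(3.2) = -63.536, f(3.5) = -83.75.
Sum = Δu · [f(2.3) + f(2.6) + f(2.9) + f(3.2) + f(3.5)].
Sum = -74.865.

-74.865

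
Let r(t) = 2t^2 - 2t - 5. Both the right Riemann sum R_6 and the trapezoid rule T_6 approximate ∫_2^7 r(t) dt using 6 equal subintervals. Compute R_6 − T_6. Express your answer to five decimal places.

33.33333

R_6 ≈ 187.8240741.
T_6 ≈ 154.4907407.
R_6 − T_6 ≈ 33.33333.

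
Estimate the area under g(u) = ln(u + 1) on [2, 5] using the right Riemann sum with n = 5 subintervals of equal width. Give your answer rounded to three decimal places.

Δu = (5 − 2)/5 = 0.6.
Right endpoints: 2.6, 3.2, 3.8, 4.4, 5.
g(2.6) ≈ 1.281, g(3.2) ≈ 1.435, g(3.8) ≈ 1.569, g(4.4) ≈ 1.686, g(5) ≈ 1.792.
Sum = Δu · [g(2.6) + g(3.2) + g(3.8) + g(4.4) + g(5)].
Sum ≈ 4.658.

4.658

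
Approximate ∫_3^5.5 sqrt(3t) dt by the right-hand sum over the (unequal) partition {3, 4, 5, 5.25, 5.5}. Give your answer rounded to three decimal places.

9.345

Subinterval widths: 1, 1, 0.25, 0.25.
Right endpoints: 4, 5, 5.25, 5.5.
f(4) ≈ 3.464, f(5) ≈ 3.873, f(5.25) ≈ 3.969, f(5.5) ≈ 4.062.
Sum = Σ Δt_i · f(t_i).
Sum ≈ 9.345.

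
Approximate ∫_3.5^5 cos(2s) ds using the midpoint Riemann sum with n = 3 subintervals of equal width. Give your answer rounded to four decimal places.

-0.6263

Δs = (5 − 3.5)/3 = 0.5.
Midpoints: 3.75, 4.25, 4.75.
f(3.75) ≈ 0.3466, f(4.25) ≈ -0.6020, f(4.75) ≈ -0.9972.
Sum = Δs · [f(3.75) + f(4.25) + f(4.75)].
Sum ≈ -0.6263.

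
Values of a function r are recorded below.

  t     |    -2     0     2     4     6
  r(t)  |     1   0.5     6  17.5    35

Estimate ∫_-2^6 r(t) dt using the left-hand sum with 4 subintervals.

50

Δt = 2.
Sum = 2·[1 + 0.5 + 6 + 17.5] = 50.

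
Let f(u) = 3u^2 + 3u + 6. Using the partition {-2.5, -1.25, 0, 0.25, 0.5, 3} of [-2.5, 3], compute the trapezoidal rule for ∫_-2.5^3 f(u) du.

89.53125

Subinterval widths: 1.25, 1.25, 0.25, 0.25, 2.5.
f(-2.5) = 17.25, f(-1.25) = 6.9375, f(0) = 6, f(0.25) = 6.9375, f(0.5) = 8.25, f(3) = 42.
On each subinterval the trapezoid contributes (Δu_i/2)·[f(u_{i-1}) + f(u_i)].
Sum = 89.53125.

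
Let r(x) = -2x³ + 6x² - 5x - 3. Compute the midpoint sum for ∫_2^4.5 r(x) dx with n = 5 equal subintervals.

Δx = (4.5 − 2)/5 = 0.5.
Midpoints: 2.25, 2.75, 3.25, 3.75, 4.25.
r(2.25) = -6.65625, r(2.75) = -12.96875, r(3.25) = -24.53125, r(3.75) = -42.84375, r(4.25) = -69.40625.
Sum = Δx · [r(2.25) + r(2.75) + r(3.25) + r(3.75) + r(4.25)].
Sum = -78.203125.

-78.203125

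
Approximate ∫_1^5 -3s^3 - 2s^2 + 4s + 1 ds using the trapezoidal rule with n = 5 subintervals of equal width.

-511.04

Δs = (5 − 1)/5 = 0.8.
f(1) = 0, f(1.8) = -15.776, f(2.6) = -54.848, f(3.4) = -126.432, f(4.2) = -239.744, f(5) = -404.
T_5 = (Δs/2)·[f(s_0) + 2f(s_1) + ... + 2f(s_{4}) + f(s_5)].
Sum = -511.04.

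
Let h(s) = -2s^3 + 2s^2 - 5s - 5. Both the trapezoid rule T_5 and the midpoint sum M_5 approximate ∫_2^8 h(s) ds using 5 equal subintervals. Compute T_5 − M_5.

-60.48

T_5 = -1924.32.
M_5 = -1863.84.
T_5 − M_5 = -60.48.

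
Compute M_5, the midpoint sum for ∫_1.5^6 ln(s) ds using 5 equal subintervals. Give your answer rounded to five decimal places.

Δs = (6 − 1.5)/5 = 0.9.
Midpoints: 1.95, 2.85, 3.75, 4.65, 5.55.
f(1.95) ≈ 0.66783, f(2.85) ≈ 1.04732, f(3.75) ≈ 1.32176, f(4.65) ≈ 1.53687, f(5.55) ≈ 1.71380.
Sum = Δs · [f(1.95) + f(2.85) + f(3.75) + f(4.65) + f(5.55)].
Sum ≈ 5.65881.

5.65881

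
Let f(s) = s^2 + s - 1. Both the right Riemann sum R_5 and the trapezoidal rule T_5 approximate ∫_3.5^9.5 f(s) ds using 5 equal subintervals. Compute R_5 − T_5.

R_5 = 356.34.
T_5 = 305.94.
R_5 − T_5 = 50.4.

50.4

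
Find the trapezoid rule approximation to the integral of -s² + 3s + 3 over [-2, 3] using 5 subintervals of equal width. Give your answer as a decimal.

Δs = (3 − (-2))/5 = 1.
f(-2) = -7, f(-1) = -1, f(0) = 3, f(1) = 5, f(2) = 5, f(3) = 3.
T_5 = (Δs/2)·[f(s_0) + 2f(s_1) + ... + 2f(s_{4}) + f(s_5)].
Sum = 10.

10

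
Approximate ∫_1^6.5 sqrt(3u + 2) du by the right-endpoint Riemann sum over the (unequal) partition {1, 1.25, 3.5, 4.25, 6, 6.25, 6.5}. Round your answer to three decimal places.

Subinterval widths: 0.25, 2.25, 0.75, 1.75, 0.25, 0.25.
Right endpoints: 1.25, 3.5, 4.25, 6, 6.25, 6.5.
f(1.25) ≈ 2.398, f(3.5) ≈ 3.536, f(4.25) ≈ 3.841, f(6) ≈ 4.472, f(6.25) ≈ 4.555, f(6.5) ≈ 4.637.
Sum = Σ Δu_i · f(u_i).
Sum ≈ 21.559.

21.559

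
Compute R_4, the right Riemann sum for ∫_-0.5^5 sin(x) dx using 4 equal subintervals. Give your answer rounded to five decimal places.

0.16760

Δx = (5 − (-0.5))/4 = 1.375.
Right endpoints: 0.875, 2.25, 3.625, 5.
f(0.875) ≈ 0.76754, f(2.25) ≈ 0.77807, f(3.625) ≈ -0.46480, f(5) ≈ -0.95892.
Sum = Δx · [f(0.875) + f(2.25) + f(3.625) + f(5)].
Sum ≈ 0.16760.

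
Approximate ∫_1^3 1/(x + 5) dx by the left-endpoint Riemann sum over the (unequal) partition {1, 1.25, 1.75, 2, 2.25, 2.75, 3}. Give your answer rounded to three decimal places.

0.296

Subinterval widths: 0.25, 0.5, 0.25, 0.25, 0.5, 0.25.
Left endpoints: 1, 1.25, 1.75, 2, 2.25, 2.75.
f(1) = 1/6, f(1.25) = 0.16, f(1.75) = 4/27, f(2) = 1/7, f(2.25) = 4/29, f(2.75) = 4/31.
Sum = Σ Δx_i · f(x_i).
Sum ≈ 0.296.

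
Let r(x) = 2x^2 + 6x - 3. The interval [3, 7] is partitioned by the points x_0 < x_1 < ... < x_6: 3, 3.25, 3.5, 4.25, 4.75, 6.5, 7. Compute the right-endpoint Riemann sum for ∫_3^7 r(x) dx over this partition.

Subinterval widths: 0.25, 0.25, 0.75, 0.5, 1.75, 0.5.
Right endpoints: 3.25, 3.5, 4.25, 4.75, 6.5, 7.
r(3.25) = 37.625, r(3.5) = 42.5, r(4.25) = 58.625, r(4.75) = 70.625, r(6.5) = 120.5, r(7) = 137.
Sum = Σ Δx_i · r(x_i).
Sum = 378.6875.

378.6875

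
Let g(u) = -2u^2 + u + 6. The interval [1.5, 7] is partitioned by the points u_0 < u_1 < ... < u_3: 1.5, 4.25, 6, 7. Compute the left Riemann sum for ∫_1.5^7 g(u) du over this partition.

Subinterval widths: 2.75, 1.75, 1.
Left endpoints: 1.5, 4.25, 6.
g(1.5) = 3, g(4.25) = -25.875, g(6) = -60.
Sum = Σ Δu_i · g(u_i).
Sum = -97.03125.

-97.03125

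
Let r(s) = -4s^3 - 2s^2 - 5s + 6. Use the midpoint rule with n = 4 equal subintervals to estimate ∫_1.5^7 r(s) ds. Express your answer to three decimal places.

-2660.303

Δs = (7 − 1.5)/4 = 1.375.
Midpoints: 2.1875, 3.5625, 4.9375, 6.3125.
r(2.1875) = -57731/1024, r(3.5625) = -223281/1024, r(4.9375) = -562103/1024, r(6.3125) = -1138085/1024.
Sum = Δs · [r(2.1875) + r(3.5625) + r(4.9375) + r(6.3125)].
Sum ≈ -2660.303.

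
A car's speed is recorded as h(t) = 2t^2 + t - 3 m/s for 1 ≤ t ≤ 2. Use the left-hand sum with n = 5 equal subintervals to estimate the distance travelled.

Δt = (2 − 1)/5 = 0.2.
Left endpoints: 1, 1.2, 1.4, 1.6, 1.8.
h(1) = 0, h(1.2) = 1.08, h(1.4) = 2.32, h(1.6) = 3.72, h(1.8) = 5.28.
Sum = Δt · [h(1) + h(1.2) + h(1.4) + h(1.6) + h(1.8)].
Sum = 2.48.

2.48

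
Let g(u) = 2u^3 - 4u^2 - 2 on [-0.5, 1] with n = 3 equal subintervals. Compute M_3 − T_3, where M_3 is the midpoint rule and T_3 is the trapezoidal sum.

M_3 = -3.953125.
T_3 = -4.1875.
M_3 − T_3 = 0.234375.

0.234375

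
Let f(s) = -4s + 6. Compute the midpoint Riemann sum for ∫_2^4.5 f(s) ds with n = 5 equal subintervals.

-17.5

Δs = (4.5 − 2)/5 = 0.5.
Midpoints: 2.25, 2.75, 3.25, 3.75, 4.25.
f(2.25) = -3, f(2.75) = -5, f(3.25) = -7, f(3.75) = -9, f(4.25) = -11.
Sum = Δs · [f(2.25) + f(2.75) + f(3.25) + f(3.75) + f(4.25)].
Sum = -17.5.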